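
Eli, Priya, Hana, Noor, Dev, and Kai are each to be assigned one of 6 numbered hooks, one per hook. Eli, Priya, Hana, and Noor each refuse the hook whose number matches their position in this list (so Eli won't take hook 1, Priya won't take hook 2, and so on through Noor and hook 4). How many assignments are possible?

362

Let Aᵢ (for 1 ≤ i ≤ 4) be the placements that put person i in their forbidden hook. Any j of these fix j positions, leaving (6−j)! ways to fill the rest, and there are C(4,j) ways to pick which j.
By inclusion–exclusion, the number of valid placements is Σ_{j=0}^{4} (−1)^j C(4,j)·(6−j)!.
Computing: 720 − 480 + 144 − 24 + 2 = 362.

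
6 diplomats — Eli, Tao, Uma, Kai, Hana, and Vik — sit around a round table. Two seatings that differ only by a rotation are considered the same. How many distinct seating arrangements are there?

120

Around a circle, 6 distinct people have 6!/6 = (5)! = 120 rotationally distinct seatings.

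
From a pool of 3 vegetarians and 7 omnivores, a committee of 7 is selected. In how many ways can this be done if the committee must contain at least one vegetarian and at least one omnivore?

Unrestricted: C(10,7) = 120 ways to pick any 7 of the 10.
Selections missing a whole group: no vegetarians → C(7,7) = 1; no omnivores → C(3,7) = 0.
Both groups omitted at once is impossible, so 120 − 1 = 119.

119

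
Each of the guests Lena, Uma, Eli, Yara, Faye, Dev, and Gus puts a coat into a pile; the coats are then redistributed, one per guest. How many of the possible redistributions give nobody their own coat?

1854

Let Aᵢ be the assignments in which guest i gets their own coat. We want the size of the complement of A₁∪…∪A_7.
By inclusion–exclusion this is Σ_{j=0}^{7} (−1)^j C(7,j)·(7−j)!.
Computing: 5040 − 5040 + 2520 − 840 + 210 − 42 + 7 − 1 = 1854.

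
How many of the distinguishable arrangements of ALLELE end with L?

Fix L in the last position and arrange the remaining 5 letters.
Those 5 letters have E appearing twice and L appearing twice, giving (5)!/(2!·2!) = 30.

30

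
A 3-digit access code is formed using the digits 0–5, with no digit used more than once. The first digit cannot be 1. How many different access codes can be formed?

100

The first digit has 6−1 = 5 choices (anything except 1).
The remaining 2 digits are filled from the other 5 symbols without repetition: 5 × 4 = 20.
Total: 5 × 20 = 100.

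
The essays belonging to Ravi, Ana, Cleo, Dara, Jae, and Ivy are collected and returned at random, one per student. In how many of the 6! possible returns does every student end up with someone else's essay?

Let Aᵢ be the assignments in which student i gets their own essay. We want the size of the complement of A₁∪…∪A_6.
By inclusion–exclusion this is Σ_{j=0}^{6} (−1)^j C(6,j)·(6−j)!.
Computing: 720 − 720 + 360 − 120 + 30 − 6 + 1 = 265.

265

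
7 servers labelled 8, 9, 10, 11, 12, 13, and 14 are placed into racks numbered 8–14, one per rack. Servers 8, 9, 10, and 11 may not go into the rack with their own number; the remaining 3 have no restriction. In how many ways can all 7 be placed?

Let Aᵢ (for 8 ≤ i ≤ 11) be the placements that put server i in its forbidden rack. Any j of these fix j positions, leaving (7−j)! ways to fill the rest, and there are C(4,j) ways to pick which j.
By inclusion–exclusion, the number of valid placements is Σ_{j=0}^{4} (−1)^j C(4,j)·(7−j)!.
Computing: 5040 − 2880 + 720 − 96 + 6 = 2790.

2790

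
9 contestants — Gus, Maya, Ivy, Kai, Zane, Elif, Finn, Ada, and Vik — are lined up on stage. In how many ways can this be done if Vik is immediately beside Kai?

Treat {Vik, Kai} as a single unit. There are 8 units to order, and the pair itself can be ordered 2 ways.
So the count is 2·(8)! = 80640.

80640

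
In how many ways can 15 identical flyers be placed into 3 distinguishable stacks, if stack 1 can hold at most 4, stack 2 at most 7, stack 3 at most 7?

Ignoring the caps, the number of non-negative solutions to x_1+…+x_3 = 15 is C(17,2) = 136.
Subtract solutions that violate a single cap (substitute x_i' = x_i − (cap_i+1)): x_1 ≥ 5 gives C(12,2) = 66; x_2 ≥ 8 gives C(9,2) = 36; x_3 ≥ 8 gives C(9,2) = 36. Together 138.
Add back pairs where two caps are both exceeded: 6 + 6 + 0 = 12.
By inclusion–exclusion the count is 136 − 138 + 12 = 10.

10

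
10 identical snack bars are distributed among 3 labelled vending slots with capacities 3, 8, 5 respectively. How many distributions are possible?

By stars and bars, unrestricted non-negative solutions to x_1+…+x_3 = 10 number C(10+2,2) = 66.
Subtract solutions that violate a single cap (substitute x_i' = x_i − (cap_i+1)): x_1 ≥ 4 gives C(8,2) = 28; x_2 ≥ 9 gives C(3,2) = 3; x_3 ≥ 6 gives C(6,2) = 15. Together 46.
Add back pairs where two caps are both exceeded: 0 + 1 + 0 = 1.
By inclusion–exclusion the count is 66 − 46 + 1 = 21.

21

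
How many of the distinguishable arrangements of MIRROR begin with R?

Fix R in the first position and arrange the remaining 5 letters.
Those 5 letters have R appearing twice, giving (5)!/(2!) = 60.

60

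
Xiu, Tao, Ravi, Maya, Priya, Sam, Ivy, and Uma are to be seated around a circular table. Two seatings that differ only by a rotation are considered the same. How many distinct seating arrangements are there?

Around a circle, 8 distinct people have 8!/8 = (7)! = 5040 rotationally distinct seatings.

5040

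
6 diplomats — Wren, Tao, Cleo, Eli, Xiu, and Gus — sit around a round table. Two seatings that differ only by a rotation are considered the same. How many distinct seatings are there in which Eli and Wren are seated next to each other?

48

Treat {Eli, Wren} as one unit (2 internal orders) and seat the resulting 5 units around the table: (4)! circular arrangements.
So 2 × (4)! = 2 × 24 = 48.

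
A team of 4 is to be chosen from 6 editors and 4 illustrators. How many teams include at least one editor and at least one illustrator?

194

With no constraint there are C(10,4) = 210 possible selections.
Selections missing a whole group: no editors → C(4,4) = 1; no illustrators → C(6,4) = 15.
Both groups omitted at once is impossible, so 210 − 16 = 194.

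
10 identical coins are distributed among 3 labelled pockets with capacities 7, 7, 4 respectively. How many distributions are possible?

Without the upper bounds there are C(12,2) = 66 ways to split 10 among 3 pockets.
Subtract solutions that violate a single cap (substitute x_i' = x_i − (cap_i+1)): x_1 ≥ 8 gives C(4,2) = 6; x_2 ≥ 8 gives C(4,2) = 6; x_3 ≥ 5 gives C(7,2) = 21. Together 33.
No two caps can be exceeded simultaneously, so the pair terms are all 0.
By inclusion–exclusion the count is 66 − 33 + 0 = 33.

33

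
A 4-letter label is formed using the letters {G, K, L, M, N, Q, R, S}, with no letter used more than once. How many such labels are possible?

With no repetition, fill the 4 letters in order: 8 choices, then 7, down to 5.
8 × 7 × 6 × 5 = 1680.

1680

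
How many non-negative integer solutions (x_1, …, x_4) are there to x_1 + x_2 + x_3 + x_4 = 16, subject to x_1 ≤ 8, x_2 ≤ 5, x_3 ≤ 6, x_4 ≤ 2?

Without the upper bounds there are C(19,3) = 969 ways to split 16 among 4 variables.
Subtract solutions that violate a single cap (substitute x_i' = x_i − (cap_i+1)): x_1 ≥ 9 gives C(10,3) = 120; x_2 ≥ 6 gives C(13,3) = 286; x_3 ≥ 7 gives C(12,3) = 220; x_4 ≥ 3 gives C(16,3) = 560. Together 1186.
Add back pairs where two caps are both exceeded: 4 + 1 + 35 + 20 + 120 + 84 = 264.
Subtract triples: 0 + 0 + 0 + 1 = 1.
By inclusion–exclusion the count is 969 − 1186 + 264 − 1 = 46.

46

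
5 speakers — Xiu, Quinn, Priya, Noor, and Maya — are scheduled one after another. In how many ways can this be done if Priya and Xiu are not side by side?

Of the 5! = 120 arrangements, those with Priya and Xiu adjacent number 2 × 4! = 48 (treat the pair as a block with 2 internal orders).
Complementary counting: 120 − 48 = 72.

72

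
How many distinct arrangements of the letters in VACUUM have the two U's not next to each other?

There are 6!/(2!) = 360 arrangements of VACUUM in total.
Arrangements with the U's together: treat UU as one letter, giving (5)! = 120.
Hence 360 − 120 = 240.

240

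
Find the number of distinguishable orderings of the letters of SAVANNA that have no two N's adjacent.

300

There are 7!/(3!·2!) = 420 arrangements of SAVANNA in total.
Arrangements with the N's together: treat NN as one letter, giving (6)!/(3!) = 120.
Subtracting, 420 − 120 = 300 arrangements keep the N's apart.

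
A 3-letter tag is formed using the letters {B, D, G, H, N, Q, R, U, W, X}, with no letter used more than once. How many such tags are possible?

720

With no repetition, fill the 3 letters in order: 10 choices, then 9, down to 8.
10 × 9 × 8 = 720.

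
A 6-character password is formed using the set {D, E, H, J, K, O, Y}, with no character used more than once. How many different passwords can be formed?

5040

With no repetition, fill the 6 characters in order: 7 choices, then 6, down to 2.
7 × 6 × 5 × 4 × 3 × 2 = 5040.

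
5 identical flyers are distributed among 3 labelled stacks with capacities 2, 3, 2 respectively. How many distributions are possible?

6

Without the upper bounds there are C(7,2) = 21 ways to split 5 among 3 stacks.
Subtract solutions that violate a single cap (substitute x_i' = x_i − (cap_i+1)): x_1 ≥ 3 gives C(4,2) = 6; x_2 ≥ 4 gives C(3,2) = 3; x_3 ≥ 3 gives C(4,2) = 6. Together 15.
No two caps can be exceeded simultaneously, so the pair terms are all 0.
By inclusion–exclusion the count is 21 − 15 + 0 = 6.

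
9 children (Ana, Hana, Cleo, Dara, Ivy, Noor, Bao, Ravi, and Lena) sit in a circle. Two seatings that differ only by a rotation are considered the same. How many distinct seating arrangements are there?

40320

Seat Ana anywhere (absorbing the rotational symmetry), then permute the other 8: (8)! = 40320.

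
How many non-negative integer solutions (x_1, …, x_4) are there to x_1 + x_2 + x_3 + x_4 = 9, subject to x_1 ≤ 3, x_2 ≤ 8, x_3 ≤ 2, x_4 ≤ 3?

Without the upper bounds there are C(12,3) = 220 ways to split 9 among 4 variables.
Subtract solutions that violate a single cap (substitute x_i' = x_i − (cap_i+1)): x_1 ≥ 4 gives C(8,3) = 56; x_2 ≥ 9 gives C(3,3) = 1; x_3 ≥ 3 gives C(9,3) = 84; x_4 ≥ 4 gives C(8,3) = 56. Together 197.
Add back pairs where two caps are both exceeded: 0 + 10 + 4 + 0 + 0 + 10 = 24.
By inclusion–exclusion the count is 220 − 197 + 24 = 47.

47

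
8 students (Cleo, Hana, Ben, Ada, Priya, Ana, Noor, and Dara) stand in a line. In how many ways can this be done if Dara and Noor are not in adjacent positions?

30240

There are 8! = 40320 arrangements in all. If Dara and Noor are adjacent, merging them into one block gives 2·(7)! = 10080 arrangements.
Complementary counting: 40320 − 10080 = 30240.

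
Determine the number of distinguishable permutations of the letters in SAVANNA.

The 7 letters of SAVANNA have repeats: A appearing 3 times and N appearing twice.
The number of distinct arrangements is 7!/(3!·2!) = 5040/12 = 420.

420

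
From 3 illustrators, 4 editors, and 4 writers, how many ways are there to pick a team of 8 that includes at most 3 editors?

Split by how many editors are chosen (0 through 3).
Sum: C(4,0)·C(7,8) + C(4,1)·C(7,7) + C(4,2)·C(7,6) + C(4,3)·C(7,5) = 0 + 4 + 42 + 84 = 130.

130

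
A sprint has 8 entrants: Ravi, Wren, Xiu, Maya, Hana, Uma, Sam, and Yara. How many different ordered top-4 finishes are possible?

This is an ordered selection of 4 from 8: P(8,4).
That gives 8 × 7 × 6 × 5 = 1680.

1680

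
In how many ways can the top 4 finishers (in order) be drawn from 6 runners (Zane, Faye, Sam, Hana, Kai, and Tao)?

360

There are 6 choices for 1st place, 5 for 2nd, and so on down to 3 for position 4.
That gives 6 × 5 × 4 × 3 = 360.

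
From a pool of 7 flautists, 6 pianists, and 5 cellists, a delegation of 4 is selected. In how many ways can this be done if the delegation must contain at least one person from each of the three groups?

With no constraint there are C(18,4) = 3060 possible selections.
Subtract selections that omit an entire group: no flautists → C(11,4) = 330; no pianists → C(12,4) = 495; no cellists → C(13,4) = 715.
Add back selections omitting two groups (i.e. drawn from a single group): C(7,4) + C(6,4) + C(5,4) = 55.
By inclusion–exclusion: 3060 − 1540 + 55 = 1575.

1575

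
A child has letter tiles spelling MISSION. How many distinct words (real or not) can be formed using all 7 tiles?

The 7 letters of MISSION have repeats: I appearing twice and S appearing twice.
So there are 7! / (2!·2!) = 1260 distinguishable arrangements.

1260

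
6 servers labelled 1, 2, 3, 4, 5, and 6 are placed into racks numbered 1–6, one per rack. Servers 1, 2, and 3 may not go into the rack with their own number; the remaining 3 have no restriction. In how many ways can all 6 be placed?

426

Let Aᵢ (for i ∈ {1, 2, 3}) be the placements that put server i in its forbidden rack. Any j of these fix j positions, leaving (6−j)! ways to fill the rest, and there are C(3,j) ways to pick which j.
By inclusion–exclusion, the number of valid placements is Σ_{j=0}^{3} (−1)^j C(3,j)·(6−j)!.
Computing: 720 − 360 + 72 − 6 = 426.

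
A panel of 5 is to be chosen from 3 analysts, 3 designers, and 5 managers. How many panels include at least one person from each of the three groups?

345

Total 5-person selections from all 11: C(11,5) = 462.
Subtract selections that omit an entire group: no analysts → C(8,5) = 56; no designers → C(8,5) = 56; no managers → C(6,5) = 6.
Add back selections omitting two groups (i.e. drawn from a single group): C(3,5) + C(3,5) + C(5,5) = 1.
By inclusion–exclusion: 462 − 118 + 1 = 345.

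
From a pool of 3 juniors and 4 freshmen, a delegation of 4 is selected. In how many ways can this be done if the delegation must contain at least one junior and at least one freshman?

34

With no constraint there are C(7,4) = 35 possible selections.
Selections missing a whole group: no juniors → C(4,4) = 1; no freshmen → C(3,4) = 0.
Both groups omitted at once is impossible, so 35 − 1 = 34.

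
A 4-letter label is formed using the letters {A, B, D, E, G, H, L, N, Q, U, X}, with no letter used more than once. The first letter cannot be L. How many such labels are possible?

The first letter has 11−1 = 10 choices (anything except L).
The remaining 3 letters are filled from the other 10 symbols without repetition: 10 × 9 × 8 = 720.
Total: 10 × 720 = 7200.

7200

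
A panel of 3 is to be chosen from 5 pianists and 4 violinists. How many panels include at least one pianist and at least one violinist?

70

With no constraint there are C(9,3) = 84 possible selections.
Selections missing a whole group: no pianists → C(4,3) = 4; no violinists → C(5,3) = 10.
Both groups omitted at once is impossible, so 84 − 14 = 70.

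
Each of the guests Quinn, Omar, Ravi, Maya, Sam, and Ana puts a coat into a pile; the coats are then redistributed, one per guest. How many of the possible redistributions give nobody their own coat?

265

Let Aᵢ be the assignments in which guest i gets their own coat. We want the size of the complement of A₁∪…∪A_6.
By inclusion–exclusion this is Σ_{j=0}^{6} (−1)^j C(6,j)·(6−j)!.
Computing: 720 − 720 + 360 − 120 + 30 − 6 + 1 = 265.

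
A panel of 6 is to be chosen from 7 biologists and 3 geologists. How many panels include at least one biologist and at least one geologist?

203

Unrestricted: C(10,6) = 210 ways to pick any 6 of the 10.
Selections missing a whole group: no biologists → C(3,6) = 0; no geologists → C(7,6) = 7.
Both groups omitted at once is impossible, so 210 − 7 = 203.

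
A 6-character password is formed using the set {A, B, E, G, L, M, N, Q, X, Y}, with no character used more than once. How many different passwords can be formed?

This is a permutation of 6 out of 10: P(10,6) = 10!/4!.
That product is 10 × 9 × 8 × 7 × 6 × 5 = 151200.

151200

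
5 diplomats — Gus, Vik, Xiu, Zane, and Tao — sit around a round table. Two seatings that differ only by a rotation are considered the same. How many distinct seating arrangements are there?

Around a circle, 5 distinct people have 5!/5 = (4)! = 24 rotationally distinct seatings.

24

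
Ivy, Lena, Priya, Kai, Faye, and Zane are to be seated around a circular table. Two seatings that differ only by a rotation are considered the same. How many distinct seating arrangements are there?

120

Around a circle, 6 distinct people have 6!/6 = (5)! = 120 rotationally distinct seatings.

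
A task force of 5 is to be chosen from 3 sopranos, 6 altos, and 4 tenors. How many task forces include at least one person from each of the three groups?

894

Unrestricted: C(13,5) = 1287 ways to pick any 5 of the 13.
Subtract selections that omit an entire group: no sopranos → C(10,5) = 252; no altos → C(7,5) = 21; no tenors → C(9,5) = 126.
Add back selections omitting two groups (i.e. drawn from a single group): C(3,5) + C(6,5) + C(4,5) = 6.
By inclusion–exclusion: 1287 − 399 + 6 = 894.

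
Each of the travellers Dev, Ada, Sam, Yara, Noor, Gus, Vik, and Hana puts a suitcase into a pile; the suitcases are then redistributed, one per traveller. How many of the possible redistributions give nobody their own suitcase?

This is the derangement count D_8: permutations of 8 items with no fixed point.
By inclusion–exclusion this is Σ_{j=0}^{8} (−1)^j C(8,j)·(8−j)!.
Computing: 40320 − 40320 + 20160 − 6720 + 1680 − 336 + 56 − 8 + 1 = 14833.

14833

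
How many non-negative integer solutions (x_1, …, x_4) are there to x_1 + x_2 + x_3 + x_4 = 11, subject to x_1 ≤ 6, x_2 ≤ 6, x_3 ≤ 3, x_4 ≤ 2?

By stars and bars, unrestricted non-negative solutions to x_1+…+x_4 = 11 number C(11+3,3) = 364.
Subtract solutions that violate a single cap (substitute x_i' = x_i − (cap_i+1)): x_1 ≥ 7 gives C(7,3) = 35; x_2 ≥ 7 gives C(7,3) = 35; x_3 ≥ 4 gives C(10,3) = 120; x_4 ≥ 3 gives C(11,3) = 165. Together 355.
Add back pairs where two caps are both exceeded: 0 + 1 + 4 + 1 + 4 + 35 = 45.
By inclusion–exclusion the count is 364 − 355 + 45 = 54.

54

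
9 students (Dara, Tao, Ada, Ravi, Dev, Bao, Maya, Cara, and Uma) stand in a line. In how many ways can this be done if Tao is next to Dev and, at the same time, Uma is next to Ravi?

Treat {Tao,Dev} as one block (2 orders) and {Uma,Ravi} as another (2 orders).
That leaves 7 units to arrange: 2 × 2 × 7! = 4 × 5040 = 20160.

20160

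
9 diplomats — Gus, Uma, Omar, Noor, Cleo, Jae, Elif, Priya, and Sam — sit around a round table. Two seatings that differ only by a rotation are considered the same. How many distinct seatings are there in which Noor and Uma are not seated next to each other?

All circular seatings of 9 people number (8)! = 40320.
Those with Noor next to Uma: fuse the pair into one unit and seat 8 units around a circle — 2·(7)! = 10080.
Subtracting, 40320 − 10080 = 30240.

30240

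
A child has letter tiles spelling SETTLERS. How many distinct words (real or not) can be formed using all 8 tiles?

The 8 letters of SETTLERS have repeats: E appearing twice, S appearing twice, and T appearing twice.
The number of distinct arrangements is 8!/(2!·2!·2!) = 40320/8 = 5040.

5040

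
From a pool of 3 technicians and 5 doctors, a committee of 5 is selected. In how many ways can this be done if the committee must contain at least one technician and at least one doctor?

55

With no constraint there are C(8,5) = 56 possible selections.
Subtract selections that omit an entire group: no technicians → C(5,5) = 1; no doctors → C(3,5) = 0.
Both groups omitted at once is impossible, so 56 − 1 = 55.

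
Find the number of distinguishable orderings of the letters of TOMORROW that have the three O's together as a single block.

Treat the 3 copies of O as a single block. The multiset to arrange is then {OOO, M, R, R, T, W}, 6 items in all.
That gives (6)!/(2!) = 360 arrangements.

360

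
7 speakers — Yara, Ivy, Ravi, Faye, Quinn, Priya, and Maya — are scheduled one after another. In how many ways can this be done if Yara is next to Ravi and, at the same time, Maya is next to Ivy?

Treat {Yara,Ravi} as one block (2 orders) and {Maya,Ivy} as another (2 orders).
That leaves 5 units to arrange: 2 × 2 × 5! = 4 × 120 = 480.

480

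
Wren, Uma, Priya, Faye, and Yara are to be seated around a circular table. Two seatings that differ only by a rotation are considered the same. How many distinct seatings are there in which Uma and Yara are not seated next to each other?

12

Without the restriction there are (4)! = 24 seatings.
Those with Uma next to Yara: fuse the pair into one unit and seat 4 units around a circle — 2·(3)! = 12.
Subtracting, 24 − 12 = 12.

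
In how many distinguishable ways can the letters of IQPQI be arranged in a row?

The 5 letters of IQPQI have repeats: I appearing twice and Q appearing twice.
Dividing 5! = 120 by 2!·2! = 4 for the repeated letters gives 30.

30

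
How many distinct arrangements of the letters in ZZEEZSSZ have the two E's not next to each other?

315

Total arrangements of ZZEEZSSZ: 8!/(4!·2!·2!) = 420.
Arrangements with the E's together: treat EE as one letter, giving (7)!/(4!·2!) = 105.
Hence 420 − 105 = 315.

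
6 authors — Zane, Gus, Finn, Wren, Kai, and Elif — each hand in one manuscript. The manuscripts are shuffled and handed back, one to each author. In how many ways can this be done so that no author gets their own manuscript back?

265

Let Aᵢ be the assignments in which author i gets their own manuscript. We want the size of the complement of A₁∪…∪A_6.
By inclusion–exclusion this is Σ_{j=0}^{6} (−1)^j C(6,j)·(6−j)!.
Computing: 720 − 720 + 360 − 120 + 30 − 6 + 1 = 265.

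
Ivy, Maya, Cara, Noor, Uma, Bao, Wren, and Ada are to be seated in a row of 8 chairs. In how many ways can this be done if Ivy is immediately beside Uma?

Glue Ivy and Uma into one block (2 internal orders), leaving 7 units to arrange in a row.
So the count is 2·(7)! = 10080.

10080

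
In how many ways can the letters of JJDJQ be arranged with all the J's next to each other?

6

Treat the 3 copies of J as a single block. The multiset to arrange is then {JJJ, D, Q}, 3 items in all.
All 3 items are distinct, so there are (3)! = 6 arrangements.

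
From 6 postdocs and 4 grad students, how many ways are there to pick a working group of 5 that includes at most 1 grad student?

66

Split by how many grad students are chosen (0 through 1).
Sum: C(4,0)·C(6,5) + C(4,1)·C(6,4) = 6 + 60 = 66.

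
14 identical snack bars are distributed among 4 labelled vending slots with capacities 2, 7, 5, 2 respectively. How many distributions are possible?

Without the upper bounds there are C(17,3) = 680 ways to split 14 among 4 vending slots.
Subtract solutions that violate a single cap (substitute x_i' = x_i − (cap_i+1)): x_1 ≥ 3 gives C(14,3) = 364; x_2 ≥ 8 gives C(9,3) = 84; x_3 ≥ 6 gives C(11,3) = 165; x_4 ≥ 3 gives C(14,3) = 364. Together 977.
Add back pairs where two caps are both exceeded: 20 + 56 + 165 + 1 + 20 + 56 = 318.
Subtract triples: 0 + 1 + 10 + 0 = 11.
By inclusion–exclusion the count is 680 − 977 + 318 − 11 = 10.

10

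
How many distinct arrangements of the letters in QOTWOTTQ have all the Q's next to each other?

Treat the 2 copies of Q as a single block. The multiset to arrange is then {QQ, O, O, T, T, T, W}, 7 items in all.
That gives (7)!/(3!·2!) = 420 arrangements.

420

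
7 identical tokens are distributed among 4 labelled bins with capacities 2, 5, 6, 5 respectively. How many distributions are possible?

76

Ignoring the caps, the number of non-negative solutions to x_1+…+x_4 = 7 is C(10,3) = 120.
Subtract solutions that violate a single cap (substitute x_i' = x_i − (cap_i+1)): x_1 ≥ 3 gives C(7,3) = 35; x_2 ≥ 6 gives C(4,3) = 4; x_3 ≥ 7 gives C(3,3) = 1; x_4 ≥ 6 gives C(4,3) = 4. Together 44.
No two caps can be exceeded simultaneously, so the pair terms are all 0.
By inclusion–exclusion the count is 120 − 44 + 0 = 76.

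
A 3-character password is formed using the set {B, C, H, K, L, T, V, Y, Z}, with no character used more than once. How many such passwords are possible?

Choose and order 3 of the 9 symbols: the first character has 9 options, the next 8, then 7.
That product is 9 × 8 × 7 = 504.

504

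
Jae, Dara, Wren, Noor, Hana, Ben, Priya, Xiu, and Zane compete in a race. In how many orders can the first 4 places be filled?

There are 9 choices for 1st place, 8 for 2nd, and so on down to 6 for position 4.
That gives 9 × 8 × 7 × 6 = 3024.

3024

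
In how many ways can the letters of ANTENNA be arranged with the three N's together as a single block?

Treat the 3 copies of N as a single block. The multiset to arrange is then {NNN, A, A, E, T}, 5 items in all.
That gives (5)!/(2!) = 60 arrangements.

60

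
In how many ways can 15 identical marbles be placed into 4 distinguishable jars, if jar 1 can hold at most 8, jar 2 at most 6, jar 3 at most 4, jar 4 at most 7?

196

By stars and bars, unrestricted non-negative solutions to x_1+…+x_4 = 15 number C(15+3,3) = 816.
Subtract solutions that violate a single cap (substitute x_i' = x_i − (cap_i+1)): x_1 ≥ 9 gives C(9,3) = 84; x_2 ≥ 7 gives C(11,3) = 165; x_3 ≥ 5 gives C(13,3) = 286; x_4 ≥ 8 gives C(10,3) = 120. Together 655.
Add back pairs where two caps are both exceeded: 0 + 4 + 0 + 20 + 1 + 10 = 35.
By inclusion–exclusion the count is 816 − 655 + 35 = 196.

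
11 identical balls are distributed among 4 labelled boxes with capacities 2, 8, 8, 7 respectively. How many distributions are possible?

By stars and bars, unrestricted non-negative solutions to x_1+…+x_4 = 11 number C(11+3,3) = 364.
Subtract solutions that violate a single cap (substitute x_i' = x_i − (cap_i+1)): x_1 ≥ 3 gives C(11,3) = 165; x_2 ≥ 9 gives C(5,3) = 10; x_3 ≥ 9 gives C(5,3) = 10; x_4 ≥ 8 gives C(6,3) = 20. Together 205.
Add back pairs where two caps are both exceeded: 0 + 0 + 1 + 0 + 0 + 0 = 1.
By inclusion–exclusion the count is 364 − 205 + 1 = 160.

160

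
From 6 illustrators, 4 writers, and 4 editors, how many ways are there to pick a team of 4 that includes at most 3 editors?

1000

Split by how many editors are chosen (0 through 3).
Sum: C(4,0)·C(10,4) + C(4,1)·C(10,3) + C(4,2)·C(10,2) + C(4,3)·C(10,1) = 210 + 480 + 270 + 40 = 1000.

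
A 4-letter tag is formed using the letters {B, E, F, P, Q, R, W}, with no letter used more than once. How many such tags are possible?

This is a permutation of 4 out of 7: P(7,4) = 7!/3!.
7 × 6 × 5 × 4 = 840.

840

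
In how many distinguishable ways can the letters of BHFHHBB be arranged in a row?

140

The 7 letters of BHFHHBB have repeats: B appearing 3 times and H appearing 3 times.
The number of distinct arrangements is 7!/(3!·3!) = 5040/36 = 140.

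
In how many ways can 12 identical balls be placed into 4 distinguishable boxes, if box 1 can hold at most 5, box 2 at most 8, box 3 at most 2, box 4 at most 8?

Ignoring the caps, the number of non-negative solutions to x_1+…+x_4 = 12 is C(15,3) = 455.
Subtract solutions that violate a single cap (substitute x_i' = x_i − (cap_i+1)): x_1 ≥ 6 gives C(9,3) = 84; x_2 ≥ 9 gives C(6,3) = 20; x_3 ≥ 3 gives C(12,3) = 220; x_4 ≥ 9 gives C(6,3) = 20. Together 344.
Add back pairs where two caps are both exceeded: 0 + 20 + 0 + 1 + 0 + 1 = 22.
By inclusion–exclusion the count is 455 − 344 + 22 = 133.

133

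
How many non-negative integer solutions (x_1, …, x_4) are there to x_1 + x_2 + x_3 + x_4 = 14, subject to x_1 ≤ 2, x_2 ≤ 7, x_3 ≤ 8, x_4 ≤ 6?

121

Without the upper bounds there are C(17,3) = 680 ways to split 14 among 4 variables.
Subtract solutions that violate a single cap (substitute x_i' = x_i − (cap_i+1)): x_1 ≥ 3 gives C(14,3) = 364; x_2 ≥ 8 gives C(9,3) = 84; x_3 ≥ 9 gives C(8,3) = 56; x_4 ≥ 7 gives C(10,3) = 120. Together 624.
Add back pairs where two caps are both exceeded: 20 + 10 + 35 + 0 + 0 + 0 = 65.
By inclusion–exclusion the count is 680 − 624 + 65 = 121.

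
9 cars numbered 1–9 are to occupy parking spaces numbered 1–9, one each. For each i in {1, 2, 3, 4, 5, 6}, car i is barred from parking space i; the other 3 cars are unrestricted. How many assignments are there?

183822

Let Aᵢ (for 1 ≤ i ≤ 6) be the placements that put car i in its forbidden parking space. Any j of these fix j positions, leaving (9−j)! ways to fill the rest, and there are C(6,j) ways to pick which j.
By inclusion–exclusion, the number of valid placements is Σ_{j=0}^{6} (−1)^j C(6,j)·(9−j)!.
Computing: 362880 − 241920 + 75600 − 14400 + 1800 − 144 + 6 = 183822.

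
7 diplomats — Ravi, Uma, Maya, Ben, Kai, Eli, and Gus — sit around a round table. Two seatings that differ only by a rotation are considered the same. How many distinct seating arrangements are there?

Fix one person's seat to break rotational symmetry; the remaining 6 people can be arranged in (6)! = 720 ways.

720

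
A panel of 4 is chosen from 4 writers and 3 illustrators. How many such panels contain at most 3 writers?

Split by how many writers are chosen (0 through 3).
Sum: C(4,0)·C(3,4) + C(4,1)·C(3,3) + C(4,2)·C(3,2) + C(4,3)·C(3,1) = 0 + 4 + 18 + 12 = 34.

34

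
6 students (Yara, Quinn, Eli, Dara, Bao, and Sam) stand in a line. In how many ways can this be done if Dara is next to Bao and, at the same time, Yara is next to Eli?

Treat {Dara,Bao} as one block (2 orders) and {Yara,Eli} as another (2 orders).
That leaves 4 units to arrange: 2 × 2 × 4! = 4 × 24 = 96.

96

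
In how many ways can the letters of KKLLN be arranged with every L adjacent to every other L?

12

Treat the 2 copies of L as a single block. The multiset to arrange is then {LL, K, K, N}, 4 items in all.
That gives (4)!/(2!) = 12 arrangements.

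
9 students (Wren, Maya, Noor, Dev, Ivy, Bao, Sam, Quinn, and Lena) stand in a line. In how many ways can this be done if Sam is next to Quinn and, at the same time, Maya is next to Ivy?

Treat {Sam,Quinn} as one block (2 orders) and {Maya,Ivy} as another (2 orders).
That leaves 7 units to arrange: 2 × 2 × 7! = 4 × 5040 = 20160.

20160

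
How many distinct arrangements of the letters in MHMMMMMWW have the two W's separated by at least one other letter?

196

Total arrangements of MHMMMMMWW: 9!/(6!·2!) = 252.
If the two W's are adjacent, glue them into one block, leaving 8 items to arrange: (8)!/(6!) = 56 ways.
Subtracting, 252 − 56 = 196 arrangements keep the W's apart.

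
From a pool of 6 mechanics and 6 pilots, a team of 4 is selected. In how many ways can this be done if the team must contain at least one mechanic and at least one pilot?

With no constraint there are C(12,4) = 495 possible selections.
Subtract selections that omit an entire group: no mechanics → C(6,4) = 15; no pilots → C(6,4) = 15.
Both groups omitted at once is impossible, so 495 − 30 = 465.

465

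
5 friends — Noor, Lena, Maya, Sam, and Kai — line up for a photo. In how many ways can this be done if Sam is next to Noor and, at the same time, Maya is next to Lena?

Treat {Sam,Noor} as one block (2 orders) and {Maya,Lena} as another (2 orders).
That leaves 3 units to arrange: 2 × 2 × 3! = 4 × 6 = 24.

24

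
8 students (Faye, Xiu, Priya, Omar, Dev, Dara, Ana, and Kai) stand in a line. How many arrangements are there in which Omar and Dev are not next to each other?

30240

There are 8! = 40320 arrangements in all. If Omar and Dev are adjacent, merging them into one block gives 2·(7)! = 10080 arrangements.
So 40320 − 10080 = 30240 arrangements keep them apart.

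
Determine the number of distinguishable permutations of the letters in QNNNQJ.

QNNNQJ has 6 letters with N appearing 3 times and Q appearing twice.
Dividing 6! = 720 by 3!·2! = 12 for the repeated letters gives 60.

60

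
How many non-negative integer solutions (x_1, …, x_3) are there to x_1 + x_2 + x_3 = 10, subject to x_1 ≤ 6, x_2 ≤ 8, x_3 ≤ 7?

47

Ignoring the caps, the number of non-negative solutions to x_1+…+x_3 = 10 is C(12,2) = 66.
Subtract solutions that violate a single cap (substitute x_i' = x_i − (cap_i+1)): x_1 ≥ 7 gives C(5,2) = 10; x_2 ≥ 9 gives C(3,2) = 3; x_3 ≥ 8 gives C(4,2) = 6. Together 19.
No two caps can be exceeded simultaneously, so the pair terms are all 0.
By inclusion–exclusion the count is 66 − 19 + 0 = 47.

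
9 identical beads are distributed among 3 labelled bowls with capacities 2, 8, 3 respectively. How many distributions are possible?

11

Without the upper bounds there are C(11,2) = 55 ways to split 9 among 3 bowls.
Subtract solutions that violate a single cap (substitute x_i' = x_i − (cap_i+1)): x_1 ≥ 3 gives C(8,2) = 28; x_2 ≥ 9 gives C(2,2) = 1; x_3 ≥ 4 gives C(7,2) = 21. Together 50.
Add back pairs where two caps are both exceeded: 0 + 6 + 0 = 6.
By inclusion–exclusion the count is 55 − 50 + 6 = 11.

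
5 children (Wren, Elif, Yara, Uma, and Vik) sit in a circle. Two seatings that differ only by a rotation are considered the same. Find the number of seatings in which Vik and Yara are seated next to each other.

12

Glue Vik and Yara into a block (2 internal orders). Seating 4 units around a circle gives (3)! arrangements.
So 2 × (3)! = 2 × 6 = 12.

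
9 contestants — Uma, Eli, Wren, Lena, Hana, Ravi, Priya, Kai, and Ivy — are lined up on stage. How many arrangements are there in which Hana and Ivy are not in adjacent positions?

There are 9! = 362880 arrangements in all. If Hana and Ivy are adjacent, merging them into one block gives 2·(8)! = 80640 arrangements.
Complementary counting: 362880 − 80640 = 282240.

282240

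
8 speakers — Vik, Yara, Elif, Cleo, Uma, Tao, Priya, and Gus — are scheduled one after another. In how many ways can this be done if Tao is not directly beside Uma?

Of the 8! = 40320 arrangements, those with Tao and Uma adjacent number 2 × 7! = 10080 (treat the pair as a block with 2 internal orders).
Complementary counting: 40320 − 10080 = 30240.

30240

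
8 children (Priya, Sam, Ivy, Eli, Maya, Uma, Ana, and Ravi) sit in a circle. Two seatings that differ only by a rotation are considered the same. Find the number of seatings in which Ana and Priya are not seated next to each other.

3600

All circular seatings of 8 people number (7)! = 5040.
Those with Ana next to Priya: fuse the pair into one unit and seat 7 units around a circle — 2·(6)! = 1440.
Subtracting, 5040 − 1440 = 3600.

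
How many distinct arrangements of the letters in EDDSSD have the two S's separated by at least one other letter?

40

Total arrangements of EDDSSD: 6!/(3!·2!) = 60.
If the two S's are adjacent, glue them into one block, leaving 5 items to arrange: (5)!/(3!) = 20 ways.
Subtracting, 60 − 20 = 40 arrangements keep the S's apart.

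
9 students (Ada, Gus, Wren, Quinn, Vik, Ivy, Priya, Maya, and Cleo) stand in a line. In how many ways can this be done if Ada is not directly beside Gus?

There are 9! = 362880 arrangements in all. If Ada and Gus are adjacent, merging them into one block gives 2·(8)! = 80640 arrangements.
Complementary counting: 362880 − 80640 = 282240.

282240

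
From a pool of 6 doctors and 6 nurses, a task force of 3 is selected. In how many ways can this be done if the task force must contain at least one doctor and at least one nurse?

180

With no constraint there are C(12,3) = 220 possible selections.
Selections missing a whole group: no doctors → C(6,3) = 20; no nurses → C(6,3) = 20.
Both groups omitted at once is impossible, so 220 − 40 = 180.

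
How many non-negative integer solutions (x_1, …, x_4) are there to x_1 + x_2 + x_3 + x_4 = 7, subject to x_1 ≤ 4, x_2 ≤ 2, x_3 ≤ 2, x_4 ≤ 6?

Ignoring the caps, the number of non-negative solutions to x_1+…+x_4 = 7 is C(10,3) = 120.
Subtract solutions that violate a single cap (substitute x_i' = x_i − (cap_i+1)): x_1 ≥ 5 gives C(5,3) = 10; x_2 ≥ 3 gives C(7,3) = 35; x_3 ≥ 3 gives C(7,3) = 35; x_4 ≥ 7 gives C(3,3) = 1. Together 81.
Add back pairs where two caps are both exceeded: 0 + 0 + 0 + 4 + 0 + 0 = 4.
By inclusion–exclusion the count is 120 − 81 + 4 = 43.

43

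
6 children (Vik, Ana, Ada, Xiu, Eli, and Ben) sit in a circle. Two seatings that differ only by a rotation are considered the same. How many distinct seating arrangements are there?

Around a circle, 6 distinct people have 6!/6 = (5)! = 120 rotationally distinct seatings.

120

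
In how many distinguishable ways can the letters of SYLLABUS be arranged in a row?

10080

Letter multiplicities in SYLLABUS: A×1, B×1, L×2, S×2, U×1, Y×1.
Dividing 8! = 40320 by 2!·2! = 4 for the repeated letters gives 10080.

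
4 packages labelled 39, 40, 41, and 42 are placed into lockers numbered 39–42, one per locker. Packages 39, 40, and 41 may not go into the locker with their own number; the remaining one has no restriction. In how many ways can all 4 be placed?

Let Aᵢ (for i ∈ {39, 40, 41}) be the placements that put package i in its forbidden locker. Any j of these fix j positions, leaving (4−j)! ways to fill the rest, and there are C(3,j) ways to pick which j.
By inclusion–exclusion, the number of valid placements is Σ_{j=0}^{3} (−1)^j C(3,j)·(4−j)!.
Computing: 24 − 18 + 6 − 1 = 11.

11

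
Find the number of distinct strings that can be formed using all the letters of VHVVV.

The 5 letters of VHVVV have repeats: V appearing 4 times.
Dividing 5! = 120 by 4! = 24 for the repeated letters gives 5.

5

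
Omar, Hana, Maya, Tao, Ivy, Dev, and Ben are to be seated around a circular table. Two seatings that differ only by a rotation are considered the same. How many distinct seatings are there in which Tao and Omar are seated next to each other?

Treat {Tao, Omar} as one unit (2 internal orders) and seat the resulting 6 units around the table: (5)! circular arrangements.
So 2 × (5)! = 2 × 120 = 240.

240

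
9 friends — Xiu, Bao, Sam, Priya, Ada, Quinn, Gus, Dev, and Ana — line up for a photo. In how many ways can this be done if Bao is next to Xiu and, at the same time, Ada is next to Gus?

Treat {Bao,Xiu} as one block (2 orders) and {Ada,Gus} as another (2 orders).
That leaves 7 units to arrange: 2 × 2 × 7! = 4 × 5040 = 20160.

20160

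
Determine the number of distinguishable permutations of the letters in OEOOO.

5

Letter multiplicities in OEOOO: E×1, O×4.
The number of distinct arrangements is 5!/(4!) = 120/24 = 5.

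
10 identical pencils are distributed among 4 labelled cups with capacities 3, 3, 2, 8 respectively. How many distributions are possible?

44

Without the upper bounds there are C(13,3) = 286 ways to split 10 among 4 cups.
Subtract solutions that violate a single cap (substitute x_i' = x_i − (cap_i+1)): x_1 ≥ 4 gives C(9,3) = 84; x_2 ≥ 4 gives C(9,3) = 84; x_3 ≥ 3 gives C(10,3) = 120; x_4 ≥ 9 gives C(4,3) = 4. Together 292.
Add back pairs where two caps are both exceeded: 10 + 20 + 0 + 20 + 0 + 0 = 50.
By inclusion–exclusion the count is 286 − 292 + 50 = 44.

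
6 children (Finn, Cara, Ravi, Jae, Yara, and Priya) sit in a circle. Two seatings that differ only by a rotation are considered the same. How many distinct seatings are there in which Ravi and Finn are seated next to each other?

48

Glue Ravi and Finn into a block (2 internal orders). Seating 5 units around a circle gives (4)! arrangements.
So 2 × (4)! = 2 × 24 = 48.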